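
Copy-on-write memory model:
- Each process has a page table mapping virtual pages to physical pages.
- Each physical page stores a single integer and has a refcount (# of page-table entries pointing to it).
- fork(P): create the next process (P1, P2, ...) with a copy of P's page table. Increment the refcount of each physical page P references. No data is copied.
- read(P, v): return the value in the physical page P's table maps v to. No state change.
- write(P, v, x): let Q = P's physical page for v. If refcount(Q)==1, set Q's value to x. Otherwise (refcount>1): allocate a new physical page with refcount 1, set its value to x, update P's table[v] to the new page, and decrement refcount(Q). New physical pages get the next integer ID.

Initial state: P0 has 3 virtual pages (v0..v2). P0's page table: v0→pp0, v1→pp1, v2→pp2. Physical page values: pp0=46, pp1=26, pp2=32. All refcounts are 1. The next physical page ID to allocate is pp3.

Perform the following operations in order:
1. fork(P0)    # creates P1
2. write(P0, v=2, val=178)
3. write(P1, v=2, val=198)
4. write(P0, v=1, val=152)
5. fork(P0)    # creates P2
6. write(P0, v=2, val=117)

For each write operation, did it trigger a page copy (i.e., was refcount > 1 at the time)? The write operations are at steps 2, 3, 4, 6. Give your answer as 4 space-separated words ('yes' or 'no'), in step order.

Op 1: fork(P0) -> P1. 3 ppages; refcounts: pp0:2 pp1:2 pp2:2
Op 2: write(P0, v2, 178). refcount(pp2)=2>1 -> COPY to pp3. 4 ppages; refcounts: pp0:2 pp1:2 pp2:1 pp3:1
Op 3: write(P1, v2, 198). refcount(pp2)=1 -> write in place. 4 ppages; refcounts: pp0:2 pp1:2 pp2:1 pp3:1
Op 4: write(P0, v1, 152). refcount(pp1)=2>1 -> COPY to pp4. 5 ppages; refcounts: pp0:2 pp1:1 pp2:1 pp3:1 pp4:1
Op 5: fork(P0) -> P2. 5 ppages; refcounts: pp0:3 pp1:1 pp2:1 pp3:2 pp4:2
Op 6: write(P0, v2, 117). refcount(pp3)=2>1 -> COPY to pp5. 6 ppages; refcounts: pp0:3 pp1:1 pp2:1 pp3:1 pp4:2 pp5:1

yes no yes yes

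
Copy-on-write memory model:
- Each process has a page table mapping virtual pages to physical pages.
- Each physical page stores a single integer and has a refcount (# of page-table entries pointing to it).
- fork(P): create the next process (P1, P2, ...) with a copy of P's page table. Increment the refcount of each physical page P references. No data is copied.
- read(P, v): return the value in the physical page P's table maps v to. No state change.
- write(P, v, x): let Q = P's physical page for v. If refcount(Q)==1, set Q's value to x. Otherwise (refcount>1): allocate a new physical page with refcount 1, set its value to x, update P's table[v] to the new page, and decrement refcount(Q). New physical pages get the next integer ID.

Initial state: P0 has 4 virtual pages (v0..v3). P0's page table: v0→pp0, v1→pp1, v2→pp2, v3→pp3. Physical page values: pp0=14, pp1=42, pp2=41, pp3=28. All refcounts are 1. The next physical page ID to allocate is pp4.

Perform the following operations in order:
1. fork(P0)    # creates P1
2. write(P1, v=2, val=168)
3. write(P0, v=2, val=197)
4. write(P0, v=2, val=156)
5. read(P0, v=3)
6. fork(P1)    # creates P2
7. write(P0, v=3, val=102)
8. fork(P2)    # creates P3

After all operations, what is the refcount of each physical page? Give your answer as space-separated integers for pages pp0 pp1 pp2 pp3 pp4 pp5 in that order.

Op 1: fork(P0) -> P1. 4 ppages; refcounts: pp0:2 pp1:2 pp2:2 pp3:2
Op 2: write(P1, v2, 168). refcount(pp2)=2>1 -> COPY to pp4. 5 ppages; refcounts: pp0:2 pp1:2 pp2:1 pp3:2 pp4:1
Op 3: write(P0, v2, 197). refcount(pp2)=1 -> write in place. 5 ppages; refcounts: pp0:2 pp1:2 pp2:1 pp3:2 pp4:1
Op 4: write(P0, v2, 156). refcount(pp2)=1 -> write in place. 5 ppages; refcounts: pp0:2 pp1:2 pp2:1 pp3:2 pp4:1
Op 5: read(P0, v3) -> 28. No state change.
Op 6: fork(P1) -> P2. 5 ppages; refcounts: pp0:3 pp1:3 pp2:1 pp3:3 pp4:2
Op 7: write(P0, v3, 102). refcount(pp3)=3>1 -> COPY to pp5. 6 ppages; refcounts: pp0:3 pp1:3 pp2:1 pp3:2 pp4:2 pp5:1
Op 8: fork(P2) -> P3. 6 ppages; refcounts: pp0:4 pp1:4 pp2:1 pp3:3 pp4:3 pp5:1

Answer: 4 4 1 3 3 1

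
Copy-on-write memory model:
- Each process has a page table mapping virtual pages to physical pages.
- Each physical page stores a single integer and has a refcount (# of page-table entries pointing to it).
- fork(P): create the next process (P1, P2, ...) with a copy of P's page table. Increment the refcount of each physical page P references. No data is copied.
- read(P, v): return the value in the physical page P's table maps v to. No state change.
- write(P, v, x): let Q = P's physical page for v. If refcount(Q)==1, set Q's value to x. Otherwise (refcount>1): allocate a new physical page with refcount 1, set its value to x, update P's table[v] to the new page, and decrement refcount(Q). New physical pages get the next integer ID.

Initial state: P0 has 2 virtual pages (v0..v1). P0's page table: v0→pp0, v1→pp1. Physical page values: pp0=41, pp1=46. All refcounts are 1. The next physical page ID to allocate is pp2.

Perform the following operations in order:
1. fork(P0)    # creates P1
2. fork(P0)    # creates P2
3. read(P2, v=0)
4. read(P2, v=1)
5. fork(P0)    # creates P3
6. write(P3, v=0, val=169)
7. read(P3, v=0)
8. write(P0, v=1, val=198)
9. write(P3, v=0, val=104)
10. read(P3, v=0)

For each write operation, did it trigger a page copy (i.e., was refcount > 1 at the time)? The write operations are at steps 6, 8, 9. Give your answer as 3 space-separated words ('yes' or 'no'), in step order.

Op 1: fork(P0) -> P1. 2 ppages; refcounts: pp0:2 pp1:2
Op 2: fork(P0) -> P2. 2 ppages; refcounts: pp0:3 pp1:3
Op 3: read(P2, v0) -> 41. No state change.
Op 4: read(P2, v1) -> 46. No state change.
Op 5: fork(P0) -> P3. 2 ppages; refcounts: pp0:4 pp1:4
Op 6: write(P3, v0, 169). refcount(pp0)=4>1 -> COPY to pp2. 3 ppages; refcounts: pp0:3 pp1:4 pp2:1
Op 7: read(P3, v0) -> 169. No state change.
Op 8: write(P0, v1, 198). refcount(pp1)=4>1 -> COPY to pp3. 4 ppages; refcounts: pp0:3 pp1:3 pp2:1 pp3:1
Op 9: write(P3, v0, 104). refcount(pp2)=1 -> write in place. 4 ppages; refcounts: pp0:3 pp1:3 pp2:1 pp3:1
Op 10: read(P3, v0) -> 104. No state change.

yes yes no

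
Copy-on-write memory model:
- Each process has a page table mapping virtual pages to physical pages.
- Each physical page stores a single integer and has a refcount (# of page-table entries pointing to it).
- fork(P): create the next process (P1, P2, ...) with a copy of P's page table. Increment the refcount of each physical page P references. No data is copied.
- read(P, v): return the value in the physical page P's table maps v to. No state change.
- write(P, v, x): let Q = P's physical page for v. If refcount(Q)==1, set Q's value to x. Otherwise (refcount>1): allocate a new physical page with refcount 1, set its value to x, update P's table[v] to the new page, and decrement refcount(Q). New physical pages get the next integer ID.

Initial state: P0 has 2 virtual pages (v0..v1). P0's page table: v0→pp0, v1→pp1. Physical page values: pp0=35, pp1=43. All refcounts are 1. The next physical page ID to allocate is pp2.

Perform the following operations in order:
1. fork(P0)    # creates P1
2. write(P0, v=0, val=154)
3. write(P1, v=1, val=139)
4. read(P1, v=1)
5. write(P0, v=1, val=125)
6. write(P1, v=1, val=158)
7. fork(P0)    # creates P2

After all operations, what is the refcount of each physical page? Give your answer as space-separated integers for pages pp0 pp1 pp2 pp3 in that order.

Answer: 1 2 2 1

Derivation:
Op 1: fork(P0) -> P1. 2 ppages; refcounts: pp0:2 pp1:2
Op 2: write(P0, v0, 154). refcount(pp0)=2>1 -> COPY to pp2. 3 ppages; refcounts: pp0:1 pp1:2 pp2:1
Op 3: write(P1, v1, 139). refcount(pp1)=2>1 -> COPY to pp3. 4 ppages; refcounts: pp0:1 pp1:1 pp2:1 pp3:1
Op 4: read(P1, v1) -> 139. No state change.
Op 5: write(P0, v1, 125). refcount(pp1)=1 -> write in place. 4 ppages; refcounts: pp0:1 pp1:1 pp2:1 pp3:1
Op 6: write(P1, v1, 158). refcount(pp3)=1 -> write in place. 4 ppages; refcounts: pp0:1 pp1:1 pp2:1 pp3:1
Op 7: fork(P0) -> P2. 4 ppages; refcounts: pp0:1 pp1:2 pp2:2 pp3:1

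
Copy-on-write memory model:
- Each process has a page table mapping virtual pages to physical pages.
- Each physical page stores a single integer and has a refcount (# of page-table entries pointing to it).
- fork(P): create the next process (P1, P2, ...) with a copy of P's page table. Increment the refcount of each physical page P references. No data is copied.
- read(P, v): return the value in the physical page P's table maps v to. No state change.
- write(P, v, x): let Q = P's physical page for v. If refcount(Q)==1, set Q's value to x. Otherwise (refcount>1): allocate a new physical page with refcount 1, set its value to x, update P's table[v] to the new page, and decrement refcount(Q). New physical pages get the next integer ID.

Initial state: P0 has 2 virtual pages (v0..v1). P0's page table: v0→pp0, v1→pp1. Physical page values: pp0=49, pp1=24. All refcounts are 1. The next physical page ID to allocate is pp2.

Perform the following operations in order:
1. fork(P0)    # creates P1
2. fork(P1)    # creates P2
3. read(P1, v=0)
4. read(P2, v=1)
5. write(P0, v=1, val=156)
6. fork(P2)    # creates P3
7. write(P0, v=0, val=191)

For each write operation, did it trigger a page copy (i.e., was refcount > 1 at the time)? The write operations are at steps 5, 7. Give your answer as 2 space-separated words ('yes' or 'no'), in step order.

Op 1: fork(P0) -> P1. 2 ppages; refcounts: pp0:2 pp1:2
Op 2: fork(P1) -> P2. 2 ppages; refcounts: pp0:3 pp1:3
Op 3: read(P1, v0) -> 49. No state change.
Op 4: read(P2, v1) -> 24. No state change.
Op 5: write(P0, v1, 156). refcount(pp1)=3>1 -> COPY to pp2. 3 ppages; refcounts: pp0:3 pp1:2 pp2:1
Op 6: fork(P2) -> P3. 3 ppages; refcounts: pp0:4 pp1:3 pp2:1
Op 7: write(P0, v0, 191). refcount(pp0)=4>1 -> COPY to pp3. 4 ppages; refcounts: pp0:3 pp1:3 pp2:1 pp3:1

yes yes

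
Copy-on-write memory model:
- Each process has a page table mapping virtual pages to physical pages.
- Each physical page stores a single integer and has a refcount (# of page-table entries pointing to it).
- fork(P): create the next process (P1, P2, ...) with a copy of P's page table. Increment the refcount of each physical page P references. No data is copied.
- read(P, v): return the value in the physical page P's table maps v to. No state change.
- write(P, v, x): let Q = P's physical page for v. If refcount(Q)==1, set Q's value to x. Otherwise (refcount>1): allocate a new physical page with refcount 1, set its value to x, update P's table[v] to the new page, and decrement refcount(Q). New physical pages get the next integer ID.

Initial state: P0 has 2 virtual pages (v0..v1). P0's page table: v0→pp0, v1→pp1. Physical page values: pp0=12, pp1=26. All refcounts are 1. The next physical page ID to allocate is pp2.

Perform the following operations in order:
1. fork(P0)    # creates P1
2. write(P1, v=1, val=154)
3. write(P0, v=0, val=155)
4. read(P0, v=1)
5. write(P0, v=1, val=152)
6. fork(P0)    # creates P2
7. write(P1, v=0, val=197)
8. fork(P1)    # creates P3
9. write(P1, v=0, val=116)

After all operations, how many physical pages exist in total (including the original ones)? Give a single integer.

Answer: 5

Derivation:
Op 1: fork(P0) -> P1. 2 ppages; refcounts: pp0:2 pp1:2
Op 2: write(P1, v1, 154). refcount(pp1)=2>1 -> COPY to pp2. 3 ppages; refcounts: pp0:2 pp1:1 pp2:1
Op 3: write(P0, v0, 155). refcount(pp0)=2>1 -> COPY to pp3. 4 ppages; refcounts: pp0:1 pp1:1 pp2:1 pp3:1
Op 4: read(P0, v1) -> 26. No state change.
Op 5: write(P0, v1, 152). refcount(pp1)=1 -> write in place. 4 ppages; refcounts: pp0:1 pp1:1 pp2:1 pp3:1
Op 6: fork(P0) -> P2. 4 ppages; refcounts: pp0:1 pp1:2 pp2:1 pp3:2
Op 7: write(P1, v0, 197). refcount(pp0)=1 -> write in place. 4 ppages; refcounts: pp0:1 pp1:2 pp2:1 pp3:2
Op 8: fork(P1) -> P3. 4 ppages; refcounts: pp0:2 pp1:2 pp2:2 pp3:2
Op 9: write(P1, v0, 116). refcount(pp0)=2>1 -> COPY to pp4. 5 ppages; refcounts: pp0:1 pp1:2 pp2:2 pp3:2 pp4:1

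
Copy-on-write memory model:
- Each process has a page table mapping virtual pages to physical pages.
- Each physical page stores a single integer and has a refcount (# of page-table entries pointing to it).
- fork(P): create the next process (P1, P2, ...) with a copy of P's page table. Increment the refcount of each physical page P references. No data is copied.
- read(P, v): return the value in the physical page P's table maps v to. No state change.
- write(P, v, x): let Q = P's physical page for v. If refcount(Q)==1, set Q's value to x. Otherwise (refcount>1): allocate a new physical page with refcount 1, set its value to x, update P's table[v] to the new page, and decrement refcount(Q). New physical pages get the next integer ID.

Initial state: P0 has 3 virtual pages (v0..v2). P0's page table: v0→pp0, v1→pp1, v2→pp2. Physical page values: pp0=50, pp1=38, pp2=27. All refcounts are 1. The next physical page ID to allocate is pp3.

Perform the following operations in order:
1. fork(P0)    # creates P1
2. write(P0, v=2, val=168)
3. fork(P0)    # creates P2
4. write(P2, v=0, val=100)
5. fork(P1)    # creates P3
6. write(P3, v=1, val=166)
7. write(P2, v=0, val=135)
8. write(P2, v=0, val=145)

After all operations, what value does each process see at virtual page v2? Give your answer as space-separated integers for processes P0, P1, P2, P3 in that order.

Answer: 168 27 168 27

Derivation:
Op 1: fork(P0) -> P1. 3 ppages; refcounts: pp0:2 pp1:2 pp2:2
Op 2: write(P0, v2, 168). refcount(pp2)=2>1 -> COPY to pp3. 4 ppages; refcounts: pp0:2 pp1:2 pp2:1 pp3:1
Op 3: fork(P0) -> P2. 4 ppages; refcounts: pp0:3 pp1:3 pp2:1 pp3:2
Op 4: write(P2, v0, 100). refcount(pp0)=3>1 -> COPY to pp4. 5 ppages; refcounts: pp0:2 pp1:3 pp2:1 pp3:2 pp4:1
Op 5: fork(P1) -> P3. 5 ppages; refcounts: pp0:3 pp1:4 pp2:2 pp3:2 pp4:1
Op 6: write(P3, v1, 166). refcount(pp1)=4>1 -> COPY to pp5. 6 ppages; refcounts: pp0:3 pp1:3 pp2:2 pp3:2 pp4:1 pp5:1
Op 7: write(P2, v0, 135). refcount(pp4)=1 -> write in place. 6 ppages; refcounts: pp0:3 pp1:3 pp2:2 pp3:2 pp4:1 pp5:1
Op 8: write(P2, v0, 145). refcount(pp4)=1 -> write in place. 6 ppages; refcounts: pp0:3 pp1:3 pp2:2 pp3:2 pp4:1 pp5:1
P0: v2 -> pp3 = 168
P1: v2 -> pp2 = 27
P2: v2 -> pp3 = 168
P3: v2 -> pp2 = 27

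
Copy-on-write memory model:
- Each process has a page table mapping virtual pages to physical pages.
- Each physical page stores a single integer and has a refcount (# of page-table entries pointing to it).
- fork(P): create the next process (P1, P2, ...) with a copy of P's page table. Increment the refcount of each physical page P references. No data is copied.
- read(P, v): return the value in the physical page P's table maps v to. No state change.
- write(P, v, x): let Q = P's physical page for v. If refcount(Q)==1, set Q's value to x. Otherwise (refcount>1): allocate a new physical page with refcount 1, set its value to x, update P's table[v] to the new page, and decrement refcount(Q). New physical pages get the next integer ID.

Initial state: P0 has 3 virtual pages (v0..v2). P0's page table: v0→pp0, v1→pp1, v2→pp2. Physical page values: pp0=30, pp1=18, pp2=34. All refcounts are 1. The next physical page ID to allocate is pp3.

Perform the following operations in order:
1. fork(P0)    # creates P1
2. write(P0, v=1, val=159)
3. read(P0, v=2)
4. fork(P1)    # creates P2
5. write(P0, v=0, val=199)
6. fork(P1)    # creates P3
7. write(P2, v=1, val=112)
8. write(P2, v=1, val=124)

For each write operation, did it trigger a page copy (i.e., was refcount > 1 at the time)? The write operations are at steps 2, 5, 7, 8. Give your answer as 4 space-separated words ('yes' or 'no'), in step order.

Op 1: fork(P0) -> P1. 3 ppages; refcounts: pp0:2 pp1:2 pp2:2
Op 2: write(P0, v1, 159). refcount(pp1)=2>1 -> COPY to pp3. 4 ppages; refcounts: pp0:2 pp1:1 pp2:2 pp3:1
Op 3: read(P0, v2) -> 34. No state change.
Op 4: fork(P1) -> P2. 4 ppages; refcounts: pp0:3 pp1:2 pp2:3 pp3:1
Op 5: write(P0, v0, 199). refcount(pp0)=3>1 -> COPY to pp4. 5 ppages; refcounts: pp0:2 pp1:2 pp2:3 pp3:1 pp4:1
Op 6: fork(P1) -> P3. 5 ppages; refcounts: pp0:3 pp1:3 pp2:4 pp3:1 pp4:1
Op 7: write(P2, v1, 112). refcount(pp1)=3>1 -> COPY to pp5. 6 ppages; refcounts: pp0:3 pp1:2 pp2:4 pp3:1 pp4:1 pp5:1
Op 8: write(P2, v1, 124). refcount(pp5)=1 -> write in place. 6 ppages; refcounts: pp0:3 pp1:2 pp2:4 pp3:1 pp4:1 pp5:1

yes yes yes no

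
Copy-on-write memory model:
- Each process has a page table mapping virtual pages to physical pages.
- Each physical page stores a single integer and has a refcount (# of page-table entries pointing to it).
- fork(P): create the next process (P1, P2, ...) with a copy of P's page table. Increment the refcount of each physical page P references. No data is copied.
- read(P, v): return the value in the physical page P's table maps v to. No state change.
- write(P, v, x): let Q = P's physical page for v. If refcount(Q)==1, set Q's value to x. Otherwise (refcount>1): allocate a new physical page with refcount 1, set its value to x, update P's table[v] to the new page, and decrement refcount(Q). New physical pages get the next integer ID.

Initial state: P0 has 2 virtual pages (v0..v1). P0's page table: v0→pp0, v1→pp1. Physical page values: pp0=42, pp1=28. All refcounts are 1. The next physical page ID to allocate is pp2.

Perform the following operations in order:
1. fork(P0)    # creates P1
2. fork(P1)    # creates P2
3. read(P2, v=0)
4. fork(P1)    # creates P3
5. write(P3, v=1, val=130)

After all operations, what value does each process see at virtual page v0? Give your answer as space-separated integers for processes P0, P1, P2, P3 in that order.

Answer: 42 42 42 42

Derivation:
Op 1: fork(P0) -> P1. 2 ppages; refcounts: pp0:2 pp1:2
Op 2: fork(P1) -> P2. 2 ppages; refcounts: pp0:3 pp1:3
Op 3: read(P2, v0) -> 42. No state change.
Op 4: fork(P1) -> P3. 2 ppages; refcounts: pp0:4 pp1:4
Op 5: write(P3, v1, 130). refcount(pp1)=4>1 -> COPY to pp2. 3 ppages; refcounts: pp0:4 pp1:3 pp2:1
P0: v0 -> pp0 = 42
P1: v0 -> pp0 = 42
P2: v0 -> pp0 = 42
P3: v0 -> pp0 = 42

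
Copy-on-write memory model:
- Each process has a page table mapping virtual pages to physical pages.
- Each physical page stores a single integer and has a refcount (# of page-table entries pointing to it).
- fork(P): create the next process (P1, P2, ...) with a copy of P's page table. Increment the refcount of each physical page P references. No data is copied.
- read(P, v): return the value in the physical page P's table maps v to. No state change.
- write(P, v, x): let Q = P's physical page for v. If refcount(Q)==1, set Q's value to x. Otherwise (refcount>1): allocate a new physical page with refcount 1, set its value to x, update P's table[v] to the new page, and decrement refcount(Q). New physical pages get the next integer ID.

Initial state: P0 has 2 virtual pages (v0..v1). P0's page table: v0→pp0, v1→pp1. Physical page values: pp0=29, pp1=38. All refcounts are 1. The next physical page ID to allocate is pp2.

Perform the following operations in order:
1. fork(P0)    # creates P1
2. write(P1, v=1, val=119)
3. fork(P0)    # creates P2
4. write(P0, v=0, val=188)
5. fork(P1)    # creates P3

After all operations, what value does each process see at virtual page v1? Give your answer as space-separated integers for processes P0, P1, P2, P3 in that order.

Answer: 38 119 38 119

Derivation:
Op 1: fork(P0) -> P1. 2 ppages; refcounts: pp0:2 pp1:2
Op 2: write(P1, v1, 119). refcount(pp1)=2>1 -> COPY to pp2. 3 ppages; refcounts: pp0:2 pp1:1 pp2:1
Op 3: fork(P0) -> P2. 3 ppages; refcounts: pp0:3 pp1:2 pp2:1
Op 4: write(P0, v0, 188). refcount(pp0)=3>1 -> COPY to pp3. 4 ppages; refcounts: pp0:2 pp1:2 pp2:1 pp3:1
Op 5: fork(P1) -> P3. 4 ppages; refcounts: pp0:3 pp1:2 pp2:2 pp3:1
P0: v1 -> pp1 = 38
P1: v1 -> pp2 = 119
P2: v1 -> pp1 = 38
P3: v1 -> pp2 = 119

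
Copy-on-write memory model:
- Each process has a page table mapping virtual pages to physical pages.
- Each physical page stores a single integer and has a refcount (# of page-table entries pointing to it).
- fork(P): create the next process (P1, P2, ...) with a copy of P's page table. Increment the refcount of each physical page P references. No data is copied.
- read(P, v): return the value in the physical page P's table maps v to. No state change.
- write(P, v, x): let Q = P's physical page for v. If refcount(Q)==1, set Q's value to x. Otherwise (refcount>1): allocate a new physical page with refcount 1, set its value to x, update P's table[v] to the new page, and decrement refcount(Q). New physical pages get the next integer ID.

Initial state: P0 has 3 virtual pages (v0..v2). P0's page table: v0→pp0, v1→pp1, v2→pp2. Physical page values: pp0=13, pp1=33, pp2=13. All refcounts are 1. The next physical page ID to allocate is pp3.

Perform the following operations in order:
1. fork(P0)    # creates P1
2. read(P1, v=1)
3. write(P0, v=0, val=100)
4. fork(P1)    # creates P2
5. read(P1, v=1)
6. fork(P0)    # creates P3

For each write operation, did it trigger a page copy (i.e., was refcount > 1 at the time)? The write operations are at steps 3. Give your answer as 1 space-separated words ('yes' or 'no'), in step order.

Op 1: fork(P0) -> P1. 3 ppages; refcounts: pp0:2 pp1:2 pp2:2
Op 2: read(P1, v1) -> 33. No state change.
Op 3: write(P0, v0, 100). refcount(pp0)=2>1 -> COPY to pp3. 4 ppages; refcounts: pp0:1 pp1:2 pp2:2 pp3:1
Op 4: fork(P1) -> P2. 4 ppages; refcounts: pp0:2 pp1:3 pp2:3 pp3:1
Op 5: read(P1, v1) -> 33. No state change.
Op 6: fork(P0) -> P3. 4 ppages; refcounts: pp0:2 pp1:4 pp2:4 pp3:2

yes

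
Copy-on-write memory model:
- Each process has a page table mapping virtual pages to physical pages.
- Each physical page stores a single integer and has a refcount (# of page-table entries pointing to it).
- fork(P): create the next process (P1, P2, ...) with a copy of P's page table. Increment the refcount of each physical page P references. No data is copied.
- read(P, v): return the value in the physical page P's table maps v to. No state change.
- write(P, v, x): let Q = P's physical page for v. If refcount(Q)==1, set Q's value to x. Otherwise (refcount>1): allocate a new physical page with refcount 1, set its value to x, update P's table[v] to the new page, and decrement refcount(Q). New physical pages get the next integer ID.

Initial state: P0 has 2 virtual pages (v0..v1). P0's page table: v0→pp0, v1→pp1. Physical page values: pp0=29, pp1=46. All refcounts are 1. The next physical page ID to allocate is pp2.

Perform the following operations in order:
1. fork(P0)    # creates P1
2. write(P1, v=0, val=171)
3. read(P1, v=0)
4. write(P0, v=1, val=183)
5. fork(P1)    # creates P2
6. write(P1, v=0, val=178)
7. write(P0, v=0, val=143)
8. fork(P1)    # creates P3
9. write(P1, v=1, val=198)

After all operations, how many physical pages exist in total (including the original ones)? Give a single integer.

Answer: 6

Derivation:
Op 1: fork(P0) -> P1. 2 ppages; refcounts: pp0:2 pp1:2
Op 2: write(P1, v0, 171). refcount(pp0)=2>1 -> COPY to pp2. 3 ppages; refcounts: pp0:1 pp1:2 pp2:1
Op 3: read(P1, v0) -> 171. No state change.
Op 4: write(P0, v1, 183). refcount(pp1)=2>1 -> COPY to pp3. 4 ppages; refcounts: pp0:1 pp1:1 pp2:1 pp3:1
Op 5: fork(P1) -> P2. 4 ppages; refcounts: pp0:1 pp1:2 pp2:2 pp3:1
Op 6: write(P1, v0, 178). refcount(pp2)=2>1 -> COPY to pp4. 5 ppages; refcounts: pp0:1 pp1:2 pp2:1 pp3:1 pp4:1
Op 7: write(P0, v0, 143). refcount(pp0)=1 -> write in place. 5 ppages; refcounts: pp0:1 pp1:2 pp2:1 pp3:1 pp4:1
Op 8: fork(P1) -> P3. 5 ppages; refcounts: pp0:1 pp1:3 pp2:1 pp3:1 pp4:2
Op 9: write(P1, v1, 198). refcount(pp1)=3>1 -> COPY to pp5. 6 ppages; refcounts: pp0:1 pp1:2 pp2:1 pp3:1 pp4:2 pp5:1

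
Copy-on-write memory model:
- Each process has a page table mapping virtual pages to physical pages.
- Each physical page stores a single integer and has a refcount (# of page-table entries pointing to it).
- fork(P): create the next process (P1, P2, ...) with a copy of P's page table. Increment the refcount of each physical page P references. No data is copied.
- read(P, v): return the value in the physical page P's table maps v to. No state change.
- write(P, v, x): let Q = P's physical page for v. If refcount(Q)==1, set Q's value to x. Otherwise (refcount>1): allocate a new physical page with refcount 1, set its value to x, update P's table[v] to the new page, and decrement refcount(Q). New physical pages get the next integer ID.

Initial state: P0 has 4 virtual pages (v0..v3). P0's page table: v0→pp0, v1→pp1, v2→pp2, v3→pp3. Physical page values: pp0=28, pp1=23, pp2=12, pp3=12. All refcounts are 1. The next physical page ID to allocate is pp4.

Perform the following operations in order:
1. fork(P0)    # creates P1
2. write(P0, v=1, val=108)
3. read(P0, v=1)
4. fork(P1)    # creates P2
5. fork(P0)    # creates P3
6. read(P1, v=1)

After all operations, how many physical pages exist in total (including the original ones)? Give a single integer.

Op 1: fork(P0) -> P1. 4 ppages; refcounts: pp0:2 pp1:2 pp2:2 pp3:2
Op 2: write(P0, v1, 108). refcount(pp1)=2>1 -> COPY to pp4. 5 ppages; refcounts: pp0:2 pp1:1 pp2:2 pp3:2 pp4:1
Op 3: read(P0, v1) -> 108. No state change.
Op 4: fork(P1) -> P2. 5 ppages; refcounts: pp0:3 pp1:2 pp2:3 pp3:3 pp4:1
Op 5: fork(P0) -> P3. 5 ppages; refcounts: pp0:4 pp1:2 pp2:4 pp3:4 pp4:2
Op 6: read(P1, v1) -> 23. No state change.

Answer: 5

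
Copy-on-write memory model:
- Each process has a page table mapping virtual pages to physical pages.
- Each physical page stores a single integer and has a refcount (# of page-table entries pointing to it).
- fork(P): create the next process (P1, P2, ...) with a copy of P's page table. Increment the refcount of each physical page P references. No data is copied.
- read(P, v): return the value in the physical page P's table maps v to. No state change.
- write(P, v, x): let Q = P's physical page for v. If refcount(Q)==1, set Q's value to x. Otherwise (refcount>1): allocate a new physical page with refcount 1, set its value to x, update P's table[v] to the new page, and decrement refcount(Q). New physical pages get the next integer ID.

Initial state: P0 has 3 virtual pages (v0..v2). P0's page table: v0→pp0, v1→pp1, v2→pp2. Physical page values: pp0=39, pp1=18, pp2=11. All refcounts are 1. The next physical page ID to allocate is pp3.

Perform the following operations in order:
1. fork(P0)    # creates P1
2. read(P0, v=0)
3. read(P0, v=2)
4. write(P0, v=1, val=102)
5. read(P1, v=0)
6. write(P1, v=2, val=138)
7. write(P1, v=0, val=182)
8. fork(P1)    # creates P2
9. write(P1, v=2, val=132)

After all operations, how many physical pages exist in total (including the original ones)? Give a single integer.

Op 1: fork(P0) -> P1. 3 ppages; refcounts: pp0:2 pp1:2 pp2:2
Op 2: read(P0, v0) -> 39. No state change.
Op 3: read(P0, v2) -> 11. No state change.
Op 4: write(P0, v1, 102). refcount(pp1)=2>1 -> COPY to pp3. 4 ppages; refcounts: pp0:2 pp1:1 pp2:2 pp3:1
Op 5: read(P1, v0) -> 39. No state change.
Op 6: write(P1, v2, 138). refcount(pp2)=2>1 -> COPY to pp4. 5 ppages; refcounts: pp0:2 pp1:1 pp2:1 pp3:1 pp4:1
Op 7: write(P1, v0, 182). refcount(pp0)=2>1 -> COPY to pp5. 6 ppages; refcounts: pp0:1 pp1:1 pp2:1 pp3:1 pp4:1 pp5:1
Op 8: fork(P1) -> P2. 6 ppages; refcounts: pp0:1 pp1:2 pp2:1 pp3:1 pp4:2 pp5:2
Op 9: write(P1, v2, 132). refcount(pp4)=2>1 -> COPY to pp6. 7 ppages; refcounts: pp0:1 pp1:2 pp2:1 pp3:1 pp4:1 pp5:2 pp6:1

Answer: 7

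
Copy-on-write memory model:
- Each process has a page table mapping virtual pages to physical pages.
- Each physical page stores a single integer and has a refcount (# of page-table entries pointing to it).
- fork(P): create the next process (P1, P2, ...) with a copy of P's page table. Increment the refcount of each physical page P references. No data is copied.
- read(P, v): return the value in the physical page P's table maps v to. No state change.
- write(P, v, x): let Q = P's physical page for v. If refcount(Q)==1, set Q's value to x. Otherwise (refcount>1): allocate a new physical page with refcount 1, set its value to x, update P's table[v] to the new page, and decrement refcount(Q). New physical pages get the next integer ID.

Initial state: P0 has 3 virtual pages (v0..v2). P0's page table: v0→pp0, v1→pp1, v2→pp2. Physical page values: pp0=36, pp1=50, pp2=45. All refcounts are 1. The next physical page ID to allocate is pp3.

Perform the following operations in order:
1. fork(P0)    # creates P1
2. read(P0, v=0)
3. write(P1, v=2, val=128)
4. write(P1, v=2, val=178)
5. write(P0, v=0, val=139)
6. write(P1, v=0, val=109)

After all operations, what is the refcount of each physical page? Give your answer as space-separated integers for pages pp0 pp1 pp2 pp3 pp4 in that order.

Op 1: fork(P0) -> P1. 3 ppages; refcounts: pp0:2 pp1:2 pp2:2
Op 2: read(P0, v0) -> 36. No state change.
Op 3: write(P1, v2, 128). refcount(pp2)=2>1 -> COPY to pp3. 4 ppages; refcounts: pp0:2 pp1:2 pp2:1 pp3:1
Op 4: write(P1, v2, 178). refcount(pp3)=1 -> write in place. 4 ppages; refcounts: pp0:2 pp1:2 pp2:1 pp3:1
Op 5: write(P0, v0, 139). refcount(pp0)=2>1 -> COPY to pp4. 5 ppages; refcounts: pp0:1 pp1:2 pp2:1 pp3:1 pp4:1
Op 6: write(P1, v0, 109). refcount(pp0)=1 -> write in place. 5 ppages; refcounts: pp0:1 pp1:2 pp2:1 pp3:1 pp4:1

Answer: 1 2 1 1 1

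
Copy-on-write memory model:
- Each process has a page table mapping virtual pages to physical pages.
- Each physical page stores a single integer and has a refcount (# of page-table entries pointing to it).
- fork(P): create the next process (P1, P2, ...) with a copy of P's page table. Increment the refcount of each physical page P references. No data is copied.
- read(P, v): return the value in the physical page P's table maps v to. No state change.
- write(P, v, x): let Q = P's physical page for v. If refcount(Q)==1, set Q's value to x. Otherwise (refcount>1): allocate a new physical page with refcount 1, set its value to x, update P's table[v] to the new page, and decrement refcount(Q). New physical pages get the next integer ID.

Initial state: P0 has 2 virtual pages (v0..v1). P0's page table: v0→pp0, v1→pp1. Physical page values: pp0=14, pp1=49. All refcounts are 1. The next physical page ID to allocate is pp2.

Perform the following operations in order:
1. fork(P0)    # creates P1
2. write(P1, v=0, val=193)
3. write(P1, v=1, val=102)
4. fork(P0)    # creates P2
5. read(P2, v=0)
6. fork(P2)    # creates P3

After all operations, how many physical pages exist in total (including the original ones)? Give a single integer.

Op 1: fork(P0) -> P1. 2 ppages; refcounts: pp0:2 pp1:2
Op 2: write(P1, v0, 193). refcount(pp0)=2>1 -> COPY to pp2. 3 ppages; refcounts: pp0:1 pp1:2 pp2:1
Op 3: write(P1, v1, 102). refcount(pp1)=2>1 -> COPY to pp3. 4 ppages; refcounts: pp0:1 pp1:1 pp2:1 pp3:1
Op 4: fork(P0) -> P2. 4 ppages; refcounts: pp0:2 pp1:2 pp2:1 pp3:1
Op 5: read(P2, v0) -> 14. No state change.
Op 6: fork(P2) -> P3. 4 ppages; refcounts: pp0:3 pp1:3 pp2:1 pp3:1

Answer: 4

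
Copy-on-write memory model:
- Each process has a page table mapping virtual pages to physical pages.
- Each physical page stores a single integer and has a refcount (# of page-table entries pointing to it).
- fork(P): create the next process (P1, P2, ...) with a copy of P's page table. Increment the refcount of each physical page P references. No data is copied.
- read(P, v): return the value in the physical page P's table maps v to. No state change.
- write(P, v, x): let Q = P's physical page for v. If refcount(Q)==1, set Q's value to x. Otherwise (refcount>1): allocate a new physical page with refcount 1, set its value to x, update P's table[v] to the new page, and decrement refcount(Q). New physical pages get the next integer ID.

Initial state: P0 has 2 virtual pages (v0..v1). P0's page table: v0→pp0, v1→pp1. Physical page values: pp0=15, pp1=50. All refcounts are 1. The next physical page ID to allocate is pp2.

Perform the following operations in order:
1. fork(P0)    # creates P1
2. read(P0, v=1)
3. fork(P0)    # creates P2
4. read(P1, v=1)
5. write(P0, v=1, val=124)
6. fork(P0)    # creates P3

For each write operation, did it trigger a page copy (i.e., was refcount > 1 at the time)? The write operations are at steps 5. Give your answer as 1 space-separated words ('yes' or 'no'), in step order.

Op 1: fork(P0) -> P1. 2 ppages; refcounts: pp0:2 pp1:2
Op 2: read(P0, v1) -> 50. No state change.
Op 3: fork(P0) -> P2. 2 ppages; refcounts: pp0:3 pp1:3
Op 4: read(P1, v1) -> 50. No state change.
Op 5: write(P0, v1, 124). refcount(pp1)=3>1 -> COPY to pp2. 3 ppages; refcounts: pp0:3 pp1:2 pp2:1
Op 6: fork(P0) -> P3. 3 ppages; refcounts: pp0:4 pp1:2 pp2:2

yes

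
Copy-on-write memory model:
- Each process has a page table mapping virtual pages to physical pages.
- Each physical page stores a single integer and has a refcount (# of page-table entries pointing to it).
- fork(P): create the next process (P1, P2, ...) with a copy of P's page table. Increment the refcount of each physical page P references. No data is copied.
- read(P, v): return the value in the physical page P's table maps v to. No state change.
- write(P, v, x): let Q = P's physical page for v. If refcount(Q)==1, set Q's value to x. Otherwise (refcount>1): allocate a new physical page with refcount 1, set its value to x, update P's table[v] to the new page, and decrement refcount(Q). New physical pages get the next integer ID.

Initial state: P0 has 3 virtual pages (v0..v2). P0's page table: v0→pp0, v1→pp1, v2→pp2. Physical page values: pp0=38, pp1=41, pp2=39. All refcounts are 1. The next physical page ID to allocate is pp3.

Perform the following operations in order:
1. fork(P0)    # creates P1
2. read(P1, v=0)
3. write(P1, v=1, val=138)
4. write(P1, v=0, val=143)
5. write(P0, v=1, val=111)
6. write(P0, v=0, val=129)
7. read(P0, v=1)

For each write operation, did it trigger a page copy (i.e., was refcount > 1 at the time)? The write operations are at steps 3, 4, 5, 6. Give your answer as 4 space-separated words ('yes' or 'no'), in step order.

Op 1: fork(P0) -> P1. 3 ppages; refcounts: pp0:2 pp1:2 pp2:2
Op 2: read(P1, v0) -> 38. No state change.
Op 3: write(P1, v1, 138). refcount(pp1)=2>1 -> COPY to pp3. 4 ppages; refcounts: pp0:2 pp1:1 pp2:2 pp3:1
Op 4: write(P1, v0, 143). refcount(pp0)=2>1 -> COPY to pp4. 5 ppages; refcounts: pp0:1 pp1:1 pp2:2 pp3:1 pp4:1
Op 5: write(P0, v1, 111). refcount(pp1)=1 -> write in place. 5 ppages; refcounts: pp0:1 pp1:1 pp2:2 pp3:1 pp4:1
Op 6: write(P0, v0, 129). refcount(pp0)=1 -> write in place. 5 ppages; refcounts: pp0:1 pp1:1 pp2:2 pp3:1 pp4:1
Op 7: read(P0, v1) -> 111. No state change.

yes yes no no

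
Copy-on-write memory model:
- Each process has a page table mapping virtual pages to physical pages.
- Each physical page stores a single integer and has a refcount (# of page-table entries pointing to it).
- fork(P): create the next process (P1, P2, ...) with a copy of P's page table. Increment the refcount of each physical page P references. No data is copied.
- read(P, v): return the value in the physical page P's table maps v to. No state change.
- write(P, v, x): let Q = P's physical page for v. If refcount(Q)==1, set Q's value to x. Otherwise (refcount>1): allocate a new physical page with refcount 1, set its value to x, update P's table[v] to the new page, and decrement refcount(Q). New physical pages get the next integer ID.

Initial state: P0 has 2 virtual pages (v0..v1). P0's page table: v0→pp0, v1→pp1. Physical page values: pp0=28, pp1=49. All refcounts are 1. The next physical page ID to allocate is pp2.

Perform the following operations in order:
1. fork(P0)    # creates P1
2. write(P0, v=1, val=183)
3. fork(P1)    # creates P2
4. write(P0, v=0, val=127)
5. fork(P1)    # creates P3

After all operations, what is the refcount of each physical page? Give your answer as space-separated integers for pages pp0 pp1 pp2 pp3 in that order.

Answer: 3 3 1 1

Derivation:
Op 1: fork(P0) -> P1. 2 ppages; refcounts: pp0:2 pp1:2
Op 2: write(P0, v1, 183). refcount(pp1)=2>1 -> COPY to pp2. 3 ppages; refcounts: pp0:2 pp1:1 pp2:1
Op 3: fork(P1) -> P2. 3 ppages; refcounts: pp0:3 pp1:2 pp2:1
Op 4: write(P0, v0, 127). refcount(pp0)=3>1 -> COPY to pp3. 4 ppages; refcounts: pp0:2 pp1:2 pp2:1 pp3:1
Op 5: fork(P1) -> P3. 4 ppages; refcounts: pp0:3 pp1:3 pp2:1 pp3:1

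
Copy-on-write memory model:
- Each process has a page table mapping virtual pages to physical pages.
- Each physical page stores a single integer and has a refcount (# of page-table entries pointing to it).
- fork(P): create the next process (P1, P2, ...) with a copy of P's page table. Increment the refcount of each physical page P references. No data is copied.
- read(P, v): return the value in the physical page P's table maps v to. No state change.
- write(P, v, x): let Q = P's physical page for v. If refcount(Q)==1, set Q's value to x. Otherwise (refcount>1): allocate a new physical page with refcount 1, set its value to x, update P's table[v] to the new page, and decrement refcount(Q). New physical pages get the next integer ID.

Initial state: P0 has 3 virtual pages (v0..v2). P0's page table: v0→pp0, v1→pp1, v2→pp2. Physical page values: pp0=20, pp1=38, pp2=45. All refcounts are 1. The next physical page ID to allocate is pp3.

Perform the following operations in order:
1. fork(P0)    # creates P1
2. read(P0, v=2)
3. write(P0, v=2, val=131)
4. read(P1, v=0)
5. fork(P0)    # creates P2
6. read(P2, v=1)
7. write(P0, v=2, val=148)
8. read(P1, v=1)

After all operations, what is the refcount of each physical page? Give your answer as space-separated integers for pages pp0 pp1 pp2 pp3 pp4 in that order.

Answer: 3 3 1 1 1

Derivation:
Op 1: fork(P0) -> P1. 3 ppages; refcounts: pp0:2 pp1:2 pp2:2
Op 2: read(P0, v2) -> 45. No state change.
Op 3: write(P0, v2, 131). refcount(pp2)=2>1 -> COPY to pp3. 4 ppages; refcounts: pp0:2 pp1:2 pp2:1 pp3:1
Op 4: read(P1, v0) -> 20. No state change.
Op 5: fork(P0) -> P2. 4 ppages; refcounts: pp0:3 pp1:3 pp2:1 pp3:2
Op 6: read(P2, v1) -> 38. No state change.
Op 7: write(P0, v2, 148). refcount(pp3)=2>1 -> COPY to pp4. 5 ppages; refcounts: pp0:3 pp1:3 pp2:1 pp3:1 pp4:1
Op 8: read(P1, v1) -> 38. No state change.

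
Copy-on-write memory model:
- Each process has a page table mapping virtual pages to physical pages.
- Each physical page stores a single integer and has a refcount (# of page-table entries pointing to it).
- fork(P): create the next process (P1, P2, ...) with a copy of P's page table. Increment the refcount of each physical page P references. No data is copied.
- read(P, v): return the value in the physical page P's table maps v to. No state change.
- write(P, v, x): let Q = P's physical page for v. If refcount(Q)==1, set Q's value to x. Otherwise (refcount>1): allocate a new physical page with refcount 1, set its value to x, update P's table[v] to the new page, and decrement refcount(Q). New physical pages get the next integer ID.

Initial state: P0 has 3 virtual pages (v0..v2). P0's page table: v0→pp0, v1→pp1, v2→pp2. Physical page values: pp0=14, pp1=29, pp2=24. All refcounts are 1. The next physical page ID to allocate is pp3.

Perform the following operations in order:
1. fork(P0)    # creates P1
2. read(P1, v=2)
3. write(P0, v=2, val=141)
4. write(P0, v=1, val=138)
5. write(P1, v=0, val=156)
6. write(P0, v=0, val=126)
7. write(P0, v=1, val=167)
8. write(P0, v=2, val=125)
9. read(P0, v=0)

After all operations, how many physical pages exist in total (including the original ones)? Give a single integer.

Op 1: fork(P0) -> P1. 3 ppages; refcounts: pp0:2 pp1:2 pp2:2
Op 2: read(P1, v2) -> 24. No state change.
Op 3: write(P0, v2, 141). refcount(pp2)=2>1 -> COPY to pp3. 4 ppages; refcounts: pp0:2 pp1:2 pp2:1 pp3:1
Op 4: write(P0, v1, 138). refcount(pp1)=2>1 -> COPY to pp4. 5 ppages; refcounts: pp0:2 pp1:1 pp2:1 pp3:1 pp4:1
Op 5: write(P1, v0, 156). refcount(pp0)=2>1 -> COPY to pp5. 6 ppages; refcounts: pp0:1 pp1:1 pp2:1 pp3:1 pp4:1 pp5:1
Op 6: write(P0, v0, 126). refcount(pp0)=1 -> write in place. 6 ppages; refcounts: pp0:1 pp1:1 pp2:1 pp3:1 pp4:1 pp5:1
Op 7: write(P0, v1, 167). refcount(pp4)=1 -> write in place. 6 ppages; refcounts: pp0:1 pp1:1 pp2:1 pp3:1 pp4:1 pp5:1
Op 8: write(P0, v2, 125). refcount(pp3)=1 -> write in place. 6 ppages; refcounts: pp0:1 pp1:1 pp2:1 pp3:1 pp4:1 pp5:1
Op 9: read(P0, v0) -> 126. No state change.

Answer: 6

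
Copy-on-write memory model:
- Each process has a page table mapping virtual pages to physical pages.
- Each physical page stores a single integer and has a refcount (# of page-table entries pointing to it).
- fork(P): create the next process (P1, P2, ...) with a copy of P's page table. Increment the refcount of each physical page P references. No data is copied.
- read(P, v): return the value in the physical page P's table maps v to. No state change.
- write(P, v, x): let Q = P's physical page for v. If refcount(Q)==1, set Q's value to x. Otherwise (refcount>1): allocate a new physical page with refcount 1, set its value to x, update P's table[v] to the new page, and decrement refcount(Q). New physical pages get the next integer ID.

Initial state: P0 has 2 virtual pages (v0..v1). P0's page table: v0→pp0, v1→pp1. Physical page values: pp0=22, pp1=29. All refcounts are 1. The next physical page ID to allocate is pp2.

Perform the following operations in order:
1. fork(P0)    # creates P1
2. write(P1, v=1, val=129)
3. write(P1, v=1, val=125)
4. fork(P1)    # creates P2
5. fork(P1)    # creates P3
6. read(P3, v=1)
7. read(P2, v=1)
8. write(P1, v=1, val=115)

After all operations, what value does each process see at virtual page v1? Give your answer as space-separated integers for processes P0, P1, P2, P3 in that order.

Answer: 29 115 125 125

Derivation:
Op 1: fork(P0) -> P1. 2 ppages; refcounts: pp0:2 pp1:2
Op 2: write(P1, v1, 129). refcount(pp1)=2>1 -> COPY to pp2. 3 ppages; refcounts: pp0:2 pp1:1 pp2:1
Op 3: write(P1, v1, 125). refcount(pp2)=1 -> write in place. 3 ppages; refcounts: pp0:2 pp1:1 pp2:1
Op 4: fork(P1) -> P2. 3 ppages; refcounts: pp0:3 pp1:1 pp2:2
Op 5: fork(P1) -> P3. 3 ppages; refcounts: pp0:4 pp1:1 pp2:3
Op 6: read(P3, v1) -> 125. No state change.
Op 7: read(P2, v1) -> 125. No state change.
Op 8: write(P1, v1, 115). refcount(pp2)=3>1 -> COPY to pp3. 4 ppages; refcounts: pp0:4 pp1:1 pp2:2 pp3:1
P0: v1 -> pp1 = 29
P1: v1 -> pp3 = 115
P2: v1 -> pp2 = 125
P3: v1 -> pp2 = 125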